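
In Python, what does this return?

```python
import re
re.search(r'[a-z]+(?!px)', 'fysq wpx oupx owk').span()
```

`(?!…)`/`(?<!…)` only lets a position through if the neighbouring text does NOT match; no characters are consumed.
The match spans [0:4] → 'fysq'.

(0, 4)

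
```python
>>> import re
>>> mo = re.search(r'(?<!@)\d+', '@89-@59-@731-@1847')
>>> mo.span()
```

(2, 3)

`(?!…)`/`(?<!…)` only lets a position through if the neighbouring text does NOT match; no characters are consumed.
The match spans [2:3] → '9'.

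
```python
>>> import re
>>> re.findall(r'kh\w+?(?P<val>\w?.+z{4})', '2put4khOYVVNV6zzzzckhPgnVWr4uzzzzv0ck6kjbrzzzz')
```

['YVVNV6zzzzckhPgnVWr4uzzzzv0ck6kjbrzzzz']

A `+?`/`*?`/`{m,n}?` starts at its minimum and grows only as far as needed for what follows to match.
One capturing group, so `findall` returns just the captured substring from the one match — 1 in all.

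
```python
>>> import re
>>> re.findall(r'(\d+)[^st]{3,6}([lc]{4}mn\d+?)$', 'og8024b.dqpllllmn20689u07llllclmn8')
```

[('20689', 'llclmn8')]

The pattern matches one or more of a digit (captured); then 3 to 6 of any character except [st]; then exactly 4 of one of [lc], then the literal 'mn', then one or more of a digit (lazy) (captured); then anchored at the end.
Matches: at [17:34] match '20689u07llllclmn8', groups = ('20689', 'llclmn8').
2 groups means the one result is a tuple of 2 captured strings — 1 here.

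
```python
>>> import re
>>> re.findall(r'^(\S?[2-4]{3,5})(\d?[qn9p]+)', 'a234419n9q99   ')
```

[('a2344', '19n9q99')]

With 2 capturing groups, `findall` returns a 2-tuple per match.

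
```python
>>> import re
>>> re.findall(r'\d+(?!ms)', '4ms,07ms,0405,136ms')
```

Because the assertion is negative and zero-width, positions next to the forbidden text are skipped.
`findall` yields the raw match text (3 of them) because the pattern has no groups.

['0', '0405', '13']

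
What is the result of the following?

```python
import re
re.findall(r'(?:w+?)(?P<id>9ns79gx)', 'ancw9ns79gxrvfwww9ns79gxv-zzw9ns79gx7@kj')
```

['9ns79gx', '9ns79gx', '9ns79gx']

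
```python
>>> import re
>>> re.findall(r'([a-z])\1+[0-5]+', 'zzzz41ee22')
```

['z', 'e']

A backreference is literal: `\1` must see the identical characters the first group matched.
One capturing group, so `findall` returns just the captured substring from each match — 2 in all.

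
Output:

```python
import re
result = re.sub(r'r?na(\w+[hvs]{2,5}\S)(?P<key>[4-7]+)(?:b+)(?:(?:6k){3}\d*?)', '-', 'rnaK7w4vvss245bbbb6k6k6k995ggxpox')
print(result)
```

-995ggxpox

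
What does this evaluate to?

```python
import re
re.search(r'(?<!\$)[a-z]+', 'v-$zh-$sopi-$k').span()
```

(0, 1)

A negative assertion filters positions out without eating any characters.
The match spans [0:1] → 'v'.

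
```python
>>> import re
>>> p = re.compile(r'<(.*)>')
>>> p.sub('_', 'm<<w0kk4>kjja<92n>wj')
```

Matches: at [1:18] → '<<w0kk4>kjja<92n>'.
Every occurrence is swapped for '_'.

'm_wj'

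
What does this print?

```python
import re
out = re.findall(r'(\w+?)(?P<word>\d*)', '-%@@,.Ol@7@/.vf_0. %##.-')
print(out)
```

[('O', ''), ('l', ''), ('7', ''), ('v', ''), ('f', ''), ('_', '0')]

This matches one or more of a word character (lazy) (captured); then zero or more of a digit (captured as 'word').
A `+?`/`*?`/`{m,n}?` starts at its minimum and grows only as far as needed for what follows to match.
Scanning left to right: at [6:7] match 'O', groups = ('O', ''); at [7:8] match 'l', groups = ('l', ''); at [9:10] match '7', groups = ('7', ''); at [13:14] match 'v', groups = ('v', ''); at [14:15] match 'f', groups = ('f', ''); ….
Multiple groups make `findall` return tuples — one 2-tuple for each match.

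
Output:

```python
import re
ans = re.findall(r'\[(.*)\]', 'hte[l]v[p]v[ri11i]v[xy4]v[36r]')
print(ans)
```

Walking the string: at [3:30] match '[l]v[p]v[ri11i]v[xy4]v[36r]', group 1 = 'l]v[p]v[ri11i]v[xy4]v[36r'.
Because there's exactly one group, `findall` drops the full match and keeps group 1 from the one hit.

['l]v[p]v[ri11i]v[xy4]v[36r']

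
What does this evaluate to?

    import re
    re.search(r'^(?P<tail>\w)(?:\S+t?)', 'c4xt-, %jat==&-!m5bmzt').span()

The pattern matches anchored at the start of the string; then a word character (captured as 'tail'); then one or more of a non-whitespace character, then optionally a literal 't' (non-capturing group).
`re.search` tries every starting position until one works.
The match spans [0:6] → 'c4xt-,'.
Captured: group 1 = 'c'.

(0, 6)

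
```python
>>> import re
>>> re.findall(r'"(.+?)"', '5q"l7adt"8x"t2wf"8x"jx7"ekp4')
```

Lazy quantifiers expand one character at a time until the remainder of the pattern can match.
Walking the string: at [2:9] match '"l7adt"', group 1 = 'l7adt'; at [11:17] match '"t2wf"', group 1 = 't2wf'; at [19:24] match '"jx7"', group 1 = 'jx7'.
`findall` collects group 1 from each match (3 total).

['l7adt', 't2wf', 'jx7']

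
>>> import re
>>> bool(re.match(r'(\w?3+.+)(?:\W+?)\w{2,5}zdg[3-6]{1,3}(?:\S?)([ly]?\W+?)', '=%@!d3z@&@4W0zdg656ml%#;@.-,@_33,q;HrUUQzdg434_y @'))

False

The pattern matches optionally a word character, then one or more of the literal '3', then one or more of any character (captured); then one or more of a non-word character (lazy) (non-capturing group); then 2 to 5 of a word character, then the literal 'zdg', then 1 to 3 of a character in [3-6]; then optionally a non-whitespace character (non-capturing group); then optionally one of [ly], then one or more of a non-word character (lazy) (captured).
With `match`, the pattern is implicitly anchored at the beginning.
Here the string doesn't start with a match, so the call returns None, and `bool(None)` is False.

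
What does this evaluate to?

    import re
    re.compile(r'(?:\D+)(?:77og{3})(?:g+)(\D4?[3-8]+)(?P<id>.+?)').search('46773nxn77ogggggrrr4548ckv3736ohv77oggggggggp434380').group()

The pattern matches one or more of a non-digit (non-capturing group); then the literal '77o', then exactly 3 of a literal 'g' (non-capturing group); then one or more of a literal 'g' (non-capturing group); then a non-digit, then optionally the literal '4', then one or more of a character in [3-8] (captured); then one or more of any character (lazy) (captured as 'id').
`re.search` tries every starting position until one works.
The match spans [30:51] → 'ohv77oggggggggp434380'.
Captured: group 1 = 'p43438', group 2 = '0'.

'ohv77oggggggggp434380'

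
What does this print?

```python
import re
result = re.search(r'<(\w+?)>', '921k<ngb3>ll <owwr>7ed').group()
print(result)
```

The match spans [4:10] → '<ngb3>'.

<ngb3>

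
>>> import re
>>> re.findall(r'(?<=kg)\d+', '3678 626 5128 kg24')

['24']

The `(?=…)`/`(?<=…)` assertion just peeks at neighbouring text; it doesn't advance the match position.
`findall` yields the raw match text (1 of them) because the pattern has no groups.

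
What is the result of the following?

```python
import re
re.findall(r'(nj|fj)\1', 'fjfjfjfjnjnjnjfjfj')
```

['fj', 'fj', 'nj', 'fj']

A backreference is literal: `\1` must see the identical characters the first group matched.
Matches: at [0:4] match 'fjfj', group 1 = 'fj'; at [4:8] match 'fjfj', group 1 = 'fj'; at [8:12] match 'njnj', group 1 = 'nj'; at [14:18] match 'fjfj', group 1 = 'fj'.
Because there's exactly one group, `findall` drops the full match and keeps group 1 from each hit.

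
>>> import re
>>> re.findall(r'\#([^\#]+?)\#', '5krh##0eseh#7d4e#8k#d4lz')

['0eseh', '8k']

`findall` collects group 1 from each match (2 total).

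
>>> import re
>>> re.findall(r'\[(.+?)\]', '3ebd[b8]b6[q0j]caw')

Walking the string: at [4:8] match '[b8]', group 1 = 'b8'; at [10:15] match '[q0j]', group 1 = 'q0j'.
With a single group, `findall` returns only what that group captured — 2 items.

['b8', 'q0j']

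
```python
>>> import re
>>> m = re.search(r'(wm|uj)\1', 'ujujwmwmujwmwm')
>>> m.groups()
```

The backreference `\1` re-matches whatever the first group consumed, character for character.
`re.search` scans for the first position where the pattern succeeds.
The match spans [0:4] → 'ujuj'.
Captured: group 1 = 'uj'.

('uj',)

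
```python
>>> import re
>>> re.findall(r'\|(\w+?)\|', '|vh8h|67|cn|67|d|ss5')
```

['vh8h', 'cn', 'd']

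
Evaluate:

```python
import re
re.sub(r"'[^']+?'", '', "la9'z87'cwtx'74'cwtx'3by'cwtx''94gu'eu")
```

"la9cwtxcwtxcwtx'eu"

Matches: at [3:8] → "'z87'"; at [12:16] → "'74'"; at [20:25] → "'3by'"; at [30:36] → "'94gu'".
Each match is replaced by ''.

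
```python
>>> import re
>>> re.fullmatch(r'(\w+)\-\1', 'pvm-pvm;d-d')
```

None

`\1` is not a pattern — it's the concrete string captured by group 1, re-applied verbatim.
`re.fullmatch` requires the pattern to consume the entire string.
Here the string isn't matched end-to-end, so the call returns None.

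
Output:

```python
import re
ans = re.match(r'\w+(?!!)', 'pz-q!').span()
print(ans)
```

(0, 2)

`re.match` only tries the pattern at the start of the string.
The match spans [0:2] → 'pz'.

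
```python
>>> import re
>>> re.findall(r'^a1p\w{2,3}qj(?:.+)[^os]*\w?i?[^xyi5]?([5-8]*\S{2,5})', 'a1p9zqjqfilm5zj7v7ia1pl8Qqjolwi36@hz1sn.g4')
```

This matches anchored at the start of the string; then the literal 'a1p', then 2 to 3 of a word character, then the literal 'qj'; then one or more of any character (non-capturing group); then zero or more of any character except [os], then optionally a word character; then optionally a literal 'i', then optionally any character except [xyi5]; then zero or more of a character in [5-8], then 2 to 5 of a non-whitespace character (captured).
Walking the string: at [0:42] match 'a1p9zqjqfilm5zj7v7ia1pl8Qqjolwi36@hz1sn.g4', group 1 = 'g4'.
With a single group, `findall` returns only what that group captured — 1 item.

['g4']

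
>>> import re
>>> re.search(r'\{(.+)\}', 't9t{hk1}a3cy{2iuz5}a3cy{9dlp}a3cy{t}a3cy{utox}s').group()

The match spans [3:46] → '{hk1}a3cy{2iuz5}a3cy{9dlp}a3cy{t}a3cy{utox}'.

'{hk1}a3cy{2iuz5}a3cy{9dlp}a3cy{t}a3cy{utox}'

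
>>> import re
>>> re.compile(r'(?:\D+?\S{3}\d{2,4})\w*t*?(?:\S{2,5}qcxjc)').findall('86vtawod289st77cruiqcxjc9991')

['vtawod289st77cruiqcxjc']

The pattern matches one or more of a non-digit (lazy), then exactly 3 of a non-whitespace character, then 2 to 4 of a digit (non-capturing group); then zero or more of a word character, then zero or more of a literal 't' (lazy); then 2 to 5 of a non-whitespace character, then the literal 'qcx', then the literal 'jc' (non-capturing group).
With no groups in the pattern, `findall` gives back each whole match — 1 here.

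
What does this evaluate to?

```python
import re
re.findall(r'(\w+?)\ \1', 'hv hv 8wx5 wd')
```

['hv']

A backreference is literal: `\1` must see the identical characters the first group matched.
Scanning left to right: at [0:5] match 'hv hv', group 1 = 'hv'.
With a single group, `findall` returns only what that group captured — 1 item.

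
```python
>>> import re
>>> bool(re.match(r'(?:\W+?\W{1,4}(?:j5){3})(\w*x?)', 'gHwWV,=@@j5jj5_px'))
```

False

This matches one or more of a non-word character (lazy), then 1 to 4 of a non-word character, then the literal 'j5' repeated 3 times (non-capturing group); then zero or more of a word character, then optionally the literal 'x' (captured).
`match` is anchored at position 0; if the pattern doesn't fit there, it returns None.
Here the pattern fails at index 0, so the call returns None, and `bool(None)` is False.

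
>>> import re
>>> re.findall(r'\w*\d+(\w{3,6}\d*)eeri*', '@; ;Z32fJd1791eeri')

This matches zero or more of a word character; then one or more of a digit; then 3 to 6 of a word character, then zero or more of a digit (captured); then the literal 'eer', then zero or more of the literal 'i'.
Scanning left to right: at [4:18] match 'Z32fJd1791eeri', group 1 = '791'.
One capturing group, so `findall` returns just the captured substring from the one match — 1 in all.

['791']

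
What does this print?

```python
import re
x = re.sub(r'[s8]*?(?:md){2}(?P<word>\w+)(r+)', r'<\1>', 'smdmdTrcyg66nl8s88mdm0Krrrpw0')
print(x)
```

This matches zero or more of one of [s8] (lazy), then the literal 'md' repeated 2 times; then one or more of a word character (captured as 'word'); then one or more of a literal 'r' (captured).
Matches: at [0:26] → 'smdmdTrcyg66nl8s88mdm0Krrr'.
The replacement refers to a captured group, so each match is rewritten using its own captured text.

<Trcyg66nl8s88mdm0Krr>pw0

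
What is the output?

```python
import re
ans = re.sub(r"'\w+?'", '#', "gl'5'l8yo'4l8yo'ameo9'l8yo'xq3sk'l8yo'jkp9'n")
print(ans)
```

Every occurrence is swapped for '#'.

gl#l8yo#ameo9#xq3sk#jkp9'n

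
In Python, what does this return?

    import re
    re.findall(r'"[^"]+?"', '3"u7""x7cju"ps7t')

['"u7"', '"x7cju"']

Scanning left to right: at [1:5] → '"u7"'; at [5:12] → '"x7cju"'.
Since nothing is captured, `findall` lists the 2 matched substrings directly.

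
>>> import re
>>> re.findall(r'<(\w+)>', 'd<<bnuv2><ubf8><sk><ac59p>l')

['bnuv2', 'ubf8', 'sk', 'ac59p']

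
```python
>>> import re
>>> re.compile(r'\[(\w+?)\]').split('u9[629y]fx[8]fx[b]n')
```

Matches to split on: at [2:8] → '[629y]'; at [10:13] → '[8]'; at [15:18] → '[b]'.
Because the pattern has a capturing group, `split` also inserts each captured text between the pieces.

['u9', '629y', 'fx', '8', 'fx', 'b', 'n']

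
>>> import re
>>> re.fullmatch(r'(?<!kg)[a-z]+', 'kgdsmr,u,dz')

A negative assertion filters positions out without eating any characters.
For `fullmatch`, every character of the input must be accounted for by the pattern.
Here the pattern can't cover the whole string, so the call returns None.

None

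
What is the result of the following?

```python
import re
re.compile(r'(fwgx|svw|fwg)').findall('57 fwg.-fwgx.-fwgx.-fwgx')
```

['fwg', 'fwgx', 'fwgx', 'fwgx']

Alternation isn't longest-match — the leftmost alternative that fits at this position is chosen.
Matches: at [3:6] match 'fwg', group 1 = 'fwg'; at [8:12] match 'fwgx', group 1 = 'fwgx'; at [14:18] match 'fwgx', group 1 = 'fwgx'; at [20:24] match 'fwgx', group 1 = 'fwgx'.
Because there's exactly one group, `findall` drops the full match and keeps group 1 from each hit.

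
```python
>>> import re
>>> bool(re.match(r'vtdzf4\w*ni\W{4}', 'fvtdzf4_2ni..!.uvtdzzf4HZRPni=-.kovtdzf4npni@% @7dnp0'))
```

False

With `match`, the pattern is implicitly anchored at the beginning.
Here position 0 doesn't satisfy it, so the call returns None, and `bool(None)` is False.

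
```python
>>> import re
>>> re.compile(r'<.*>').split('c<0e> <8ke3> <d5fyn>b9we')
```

['c', 'b9we']

Matches to split on: at [1:20] → '<0e> <8ke3> <d5fyn>'.
The string is cut at each match, leaving 2 pieces.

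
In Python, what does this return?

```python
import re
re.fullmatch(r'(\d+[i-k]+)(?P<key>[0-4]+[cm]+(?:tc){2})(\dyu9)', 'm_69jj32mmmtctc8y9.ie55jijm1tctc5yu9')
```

None

`re.fullmatch` is like wrapping the pattern in `^…$` (in single-line mode).
Here the string isn't matched end-to-end, so the call returns None.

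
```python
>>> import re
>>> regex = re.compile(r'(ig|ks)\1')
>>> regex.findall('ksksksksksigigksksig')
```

['ks', 'ks', 'ig', 'ks']

`\1` has to match the exact text group 1 already captured.
Scanning left to right: at [0:4] match 'ksks', group 1 = 'ks'; at [4:8] match 'ksks', group 1 = 'ks'; at [10:14] match 'igig', group 1 = 'ig'; at [14:18] match 'ksks', group 1 = 'ks'.
One capturing group, so `findall` returns just the captured substring from each match — 4 in all.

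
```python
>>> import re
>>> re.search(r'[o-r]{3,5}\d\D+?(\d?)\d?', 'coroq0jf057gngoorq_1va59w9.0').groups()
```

('',)

The match spans [1:7] → 'oroq0j'.
Captured: group 1 = ''.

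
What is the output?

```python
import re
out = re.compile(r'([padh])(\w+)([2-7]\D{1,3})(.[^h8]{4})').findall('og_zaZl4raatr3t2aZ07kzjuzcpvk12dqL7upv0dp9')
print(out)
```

4 groups means the one result is a tuple of 4 captured strings — 1 here.

[('a', 'Zl4raatr3t2aZ07kzjuzcpvk12dqL', '7up', 'v0dp9')]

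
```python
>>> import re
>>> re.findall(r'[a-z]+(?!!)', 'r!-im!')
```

['i']

`(?!…)`/`(?<!…)` only lets a position through if the neighbouring text does NOT match; no characters are consumed.
Walking the string: at [3:4] → 'i'.
With no groups in the pattern, `findall` gives back each whole match — 1 here.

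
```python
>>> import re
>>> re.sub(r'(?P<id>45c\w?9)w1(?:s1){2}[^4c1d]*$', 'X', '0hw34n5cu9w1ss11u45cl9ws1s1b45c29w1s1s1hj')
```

'0hw34n5cu9w1ss11u45cl9ws1s1bX'

This matches the literal '45c', then optionally a word character, then a literal '9' (captured as 'id'); then the literal 'w1', then the literal 's1' repeated 2 times; then zero or more of any character except [4c1d]; then anchored at the end.
Matches: at [28:41] → '45c29w1s1s1hj'.
`sub` substitutes 'X' at each match site.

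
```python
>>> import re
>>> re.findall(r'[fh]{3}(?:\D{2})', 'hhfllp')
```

['hhfll']

The pattern matches exactly 3 of one of [fh]; then exactly 2 of a non-digit (non-capturing group).
Scanning left to right: at [0:5] → 'hhfll'.
Since nothing is captured, `findall` lists the 1 matched substring directly.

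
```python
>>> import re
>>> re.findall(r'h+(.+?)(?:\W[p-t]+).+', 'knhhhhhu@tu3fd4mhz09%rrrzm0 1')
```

['u']

Pattern: one or more of a literal 'h'; then one or more of any character (lazy) (captured); then a non-word character, then one or more of a character in [p-t] (non-capturing group); then one or more of any character.
Because the quantifier is non-greedy, it stops expanding at the earliest point where the rest of the pattern can succeed.
Scanning left to right: at [2:29] match 'hhhhhu@tu3fd4mhz09%rrrzm0 1', group 1 = 'u'.
One capturing group, so `findall` returns just the captured substring from the one match — 1 in all.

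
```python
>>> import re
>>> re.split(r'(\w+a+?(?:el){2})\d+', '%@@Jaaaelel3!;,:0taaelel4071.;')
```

The pattern matches one or more of a word character, then one or more of a literal 'a' (lazy), then the literal 'el' repeated 2 times (captured); then one or more of a digit.
Because the pattern has a capturing group, `split` also inserts each captured text between the pieces.

['%@@', 'Jaaaelel', '!;,:', '0taaelel', '.;']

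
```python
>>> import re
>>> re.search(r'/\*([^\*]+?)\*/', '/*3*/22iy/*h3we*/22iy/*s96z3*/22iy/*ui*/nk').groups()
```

('3',)

`search` walks the string left to right and returns the first match it finds.
The match spans [0:5] → '/*3*/'.
Captured: group 1 = '3'.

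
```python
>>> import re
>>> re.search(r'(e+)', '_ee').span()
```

This matches one or more of a literal 'e' (captured).
Unlike `match`, `search` isn't anchored — it looks for the pattern anywhere in the string.
The match spans [1:3] → 'ee'.
Captured: group 1 = 'ee'.

(1, 3)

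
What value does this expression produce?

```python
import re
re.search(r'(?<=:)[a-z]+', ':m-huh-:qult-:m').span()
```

(1, 2)

Lookahead/lookbehind check context without consuming it, so the matched span excludes the asserted characters.
The match spans [1:2] → 'm'.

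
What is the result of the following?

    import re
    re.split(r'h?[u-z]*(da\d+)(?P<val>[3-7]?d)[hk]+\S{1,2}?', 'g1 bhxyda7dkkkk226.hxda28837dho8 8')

Pattern: optionally the literal 'h', then zero or more of a character in [u-z]; then the literal 'da', then one or more of a digit (captured); then optionally a character in [3-7], then a literal 'd' (captured as 'val'); then one or more of one of [hk], then 1 to 2 of a non-whitespace character (lazy).
Because the quantifier is non-greedy, it stops expanding at the earliest point where the rest of the pattern can succeed.
Matches to split on: at [4:16] → 'hxyda7dkkkk2'; at [19:31] → 'hxda28837dho'.
The group in the pattern means `split` returns the separators' captures alongside the pieces.

['g1 b', 'da7', 'd', '26.', 'da28837', 'd', '8 8']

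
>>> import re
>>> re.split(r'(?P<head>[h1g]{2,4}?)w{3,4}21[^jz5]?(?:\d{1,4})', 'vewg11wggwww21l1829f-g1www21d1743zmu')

This matches 2 to 4 of one of [h1g] (lazy) (captured as 'head'); then 3 to 4 of a literal 'w', then the literal '21', then optionally any character except [jz5]; then 1 to 4 of a digit (non-capturing group).
Because the pattern has a capturing group, `split` also inserts each captured text between the pieces.

['vewg11w', 'gg', 'f-', 'g1', 'zmu']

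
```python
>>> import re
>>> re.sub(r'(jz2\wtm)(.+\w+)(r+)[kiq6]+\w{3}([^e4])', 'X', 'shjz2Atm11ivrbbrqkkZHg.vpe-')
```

Pattern: the literal 'jz2', then a word character, then the literal 'tm' (captured); then one or more of any character, then one or more of a word character (captured); then one or more of a literal 'r' (captured); then one or more of one of [kiq6], then exactly 3 of a word character; then any character except [e4] (captured).
Matches: at [2:23] → 'jz2Atm11ivrbbrqkkZHg.'.
Every occurrence is swapped for 'X'.

'shXvpe-'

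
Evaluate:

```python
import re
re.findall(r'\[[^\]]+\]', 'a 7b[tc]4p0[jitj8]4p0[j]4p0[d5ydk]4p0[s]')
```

['[tc]', '[jitj8]', '[j]', '[d5ydk]', '[s]']

Since nothing is captured, `findall` lists the 5 matched substrings directly.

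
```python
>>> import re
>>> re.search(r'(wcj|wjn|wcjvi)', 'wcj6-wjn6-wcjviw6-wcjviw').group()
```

'wcj'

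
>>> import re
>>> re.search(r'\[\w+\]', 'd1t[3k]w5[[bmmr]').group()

'[3k]'

The match spans [3:7] → '[3k]'.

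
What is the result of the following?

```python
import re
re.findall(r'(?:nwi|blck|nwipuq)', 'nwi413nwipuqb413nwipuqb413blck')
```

The regex engine tests alternatives in the order written; an earlier branch that matches wins even if a later one would match more.
Matches: at [0:3] → 'nwi'; at [6:9] → 'nwi'; at [16:19] → 'nwi'; at [26:30] → 'blck'.
No capturing groups, so `findall` returns the 4 full match strings.

['nwi', 'nwi', 'nwi', 'blck']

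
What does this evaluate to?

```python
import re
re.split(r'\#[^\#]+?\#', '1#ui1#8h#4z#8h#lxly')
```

['1', '8h', '8h#lxly']

Matches to split on: at [1:6] → '#ui1#'; at [8:12] → '#4z#'.
`split` removes every match and returns the 3 fragments in between.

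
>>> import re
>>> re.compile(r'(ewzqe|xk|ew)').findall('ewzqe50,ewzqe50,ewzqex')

`|` is ordered: at each position the engine commits to the first alternative that works.
Walking the string: at [0:5] match 'ewzqe', group 1 = 'ewzqe'; at [8:13] match 'ewzqe', group 1 = 'ewzqe'; at [16:21] match 'ewzqe', group 1 = 'ewzqe'.
`findall` collects group 1 from each match (3 total).

['ewzqe', 'ewzqe', 'ewzqe']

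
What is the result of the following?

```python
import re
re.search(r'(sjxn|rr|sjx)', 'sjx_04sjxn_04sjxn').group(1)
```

'sjx'

The match spans [0:3] → 'sjx'.
Captured: group 1 = 'sjx'.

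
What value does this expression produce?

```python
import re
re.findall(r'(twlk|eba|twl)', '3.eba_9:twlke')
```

Alternation tries branches left to right and keeps the first one that lets the overall match succeed at that position.
Matches: at [2:5] match 'eba', group 1 = 'eba'; at [8:12] match 'twlk', group 1 = 'twlk'.
One capturing group, so `findall` returns just the captured substring from each match — 2 in all.

['eba', 'twlk']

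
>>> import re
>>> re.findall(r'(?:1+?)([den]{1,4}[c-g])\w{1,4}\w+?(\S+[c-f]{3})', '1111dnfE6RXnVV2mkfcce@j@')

[('dnf', 'VV2mkfcce')]

Pattern: one or more of a literal '1' (lazy) (non-capturing group); then 1 to 4 of one of [den], then a character in [c-g] (captured); then 1 to 4 of a word character, then one or more of a word character (lazy); then one or more of a non-whitespace character, then exactly 3 of a character in [c-f] (captured).
A `+?`/`*?`/`{m,n}?` starts at its minimum and grows only as far as needed for what follows to match.
Matches: at [0:21] match '1111dnfE6RXnVV2mkfcce', groups = ('dnf', 'VV2mkfcce').
Multiple groups make `findall` return tuples — one 2-tuple for the one match.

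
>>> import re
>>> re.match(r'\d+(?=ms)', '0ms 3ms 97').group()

'0'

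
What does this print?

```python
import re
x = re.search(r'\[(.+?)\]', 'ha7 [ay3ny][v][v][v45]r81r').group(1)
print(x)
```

A non-greedy quantifier consumes as few characters as it can — just enough that the remainder of the pattern still matches from where it stops; whatever follows it matches normally.
`search` walks the string left to right and returns the first match it finds.
The match spans [4:11] → '[ay3ny]'.
Captured: group 1 = 'ay3ny'.

ay3ny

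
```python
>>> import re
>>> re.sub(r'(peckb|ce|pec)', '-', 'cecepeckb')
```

'---'

`|` is ordered: at each position the engine commits to the first alternative that works.
Each match is replaced by '-'.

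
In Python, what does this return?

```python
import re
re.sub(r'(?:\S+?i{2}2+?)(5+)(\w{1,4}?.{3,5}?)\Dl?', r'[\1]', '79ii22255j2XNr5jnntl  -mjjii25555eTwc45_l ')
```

'[55]5jnntl  [5555] '

This matches one or more of a non-whitespace character (lazy), then exactly 2 of the literal 'i', then one or more of the literal '2' (lazy) (non-capturing group); then one or more of a literal '5' (captured); then 1 to 4 of a word character (lazy), then 3 to 5 of any character (lazy) (captured); then a non-digit, then optionally a literal 'l'.
The `?` after the quantifier makes it lazy — it takes as little as possible before letting the rest of the pattern try.
Matches: at [0:14] → '79ii22255j2XNr'; at [22:41] → '-mjjii25555eTwc45_l'.
The replacement refers to a captured group, so each match is rewritten using its own captured text.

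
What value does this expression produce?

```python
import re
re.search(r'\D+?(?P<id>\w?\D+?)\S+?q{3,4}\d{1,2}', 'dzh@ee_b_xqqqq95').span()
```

(0, 16)

This matches one or more of a non-digit (lazy); then optionally a word character, then one or more of a non-digit (lazy) (captured as 'id'); then one or more of a non-whitespace character (lazy), then 3 to 4 of a literal 'q', then 1 to 2 of a digit.
The match spans [0:16] → 'dzh@ee_b_xqqqq95'.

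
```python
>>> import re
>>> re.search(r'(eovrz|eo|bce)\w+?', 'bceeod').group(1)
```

The match spans [0:4] → 'bcee'.
Captured: group 1 = 'bce'.

'bce'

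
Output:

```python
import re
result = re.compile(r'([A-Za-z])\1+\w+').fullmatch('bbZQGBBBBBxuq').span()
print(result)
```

(0, 13)

`re.fullmatch` requires the pattern to consume the entire string.
The match spans [0:13] → 'bbZQGBBBBBxuq'.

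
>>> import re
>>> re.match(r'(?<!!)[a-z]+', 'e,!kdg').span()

(0, 1)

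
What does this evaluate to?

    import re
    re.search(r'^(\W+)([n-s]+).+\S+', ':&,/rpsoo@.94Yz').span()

This matches anchored at the start of the string; then one or more of a non-word character (captured); then one or more of a character in [n-s] (captured); then one or more of any character, then one or more of a non-whitespace character.
`search` walks the string left to right and returns the first match it finds.
The match spans [0:15] → ':&,/rpsoo@.94Yz'.
Captured: group 1 = ':&,/', group 2 = 'rpsoo'.

(0, 15)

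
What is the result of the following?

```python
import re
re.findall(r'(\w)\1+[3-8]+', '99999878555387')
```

['9']

`\1` is not a pattern — it's the concrete string captured by group 1, re-applied verbatim.
With a single group, `findall` returns only what that group captured — 1 item.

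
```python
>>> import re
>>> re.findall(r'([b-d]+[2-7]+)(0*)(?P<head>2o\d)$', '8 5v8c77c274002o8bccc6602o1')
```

Pattern: one or more of a character in [b-d], then one or more of a character in [2-7] (captured); then zero or more of a literal '0' (captured); then the literal '2o', then a digit (captured as 'head'); then anchored at the end.
Walking the string: at [17:27] match 'bccc6602o1', groups = ('bccc66', '0', '2o1').
Multiple groups make `findall` return tuples — one 3-tuple for the one match.

[('bccc66', '0', '2o1')]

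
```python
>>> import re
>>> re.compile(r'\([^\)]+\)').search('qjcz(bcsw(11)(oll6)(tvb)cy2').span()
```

(4, 13)

The match spans [4:13] → '(bcsw(11)'.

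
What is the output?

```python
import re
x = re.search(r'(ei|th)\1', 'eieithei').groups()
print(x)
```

After group 1 captures some text, `\1` only succeeds where that same text appears again.
Unlike `match`, `search` isn't anchored — it looks for the pattern anywhere in the string.
The match spans [0:4] → 'eiei'.
Captured: group 1 = 'ei'.

('ei',)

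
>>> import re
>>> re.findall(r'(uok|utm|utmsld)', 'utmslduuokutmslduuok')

Branches in `(...|...)` are attempted left-to-right; the first branch that allows the whole pattern to succeed is taken.
`findall` collects group 1 from each match (4 total).

['utm', 'uok', 'utm', 'uok']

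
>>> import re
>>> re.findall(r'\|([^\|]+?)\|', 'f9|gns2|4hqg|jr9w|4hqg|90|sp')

['gns2', 'jr9w', '90']

Matches: at [2:8] match '|gns2|', group 1 = 'gns2'; at [12:18] match '|jr9w|', group 1 = 'jr9w'; at [22:26] match '|90|', group 1 = '90'.
Because there's exactly one group, `findall` drops the full match and keeps group 1 from each hit.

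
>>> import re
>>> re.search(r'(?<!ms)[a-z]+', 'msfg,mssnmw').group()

'msfg'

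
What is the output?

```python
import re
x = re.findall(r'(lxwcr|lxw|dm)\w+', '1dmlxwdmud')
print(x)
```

['dm']

One capturing group, so `findall` returns just the captured substring from the one match — 1 in all.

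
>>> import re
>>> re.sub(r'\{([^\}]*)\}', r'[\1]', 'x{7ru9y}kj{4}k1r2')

'x[7ru9y]kj[4]k1r2'

Each match is replaced using the text its own group 1 captured.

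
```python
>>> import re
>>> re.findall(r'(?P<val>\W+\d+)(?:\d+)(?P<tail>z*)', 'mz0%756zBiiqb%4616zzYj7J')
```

Multiple groups make `findall` return tuples — one 2-tuple for each match.

[('%75', 'z'), ('%461', 'zz')]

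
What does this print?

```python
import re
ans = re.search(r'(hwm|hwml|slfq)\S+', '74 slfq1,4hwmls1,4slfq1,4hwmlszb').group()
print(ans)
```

slfq1,4hwmls1,4slfq1,4hwmlszb

`search` walks the string left to right and returns the first match it finds.
The match spans [3:32] → 'slfq1,4hwmls1,4slfq1,4hwmlszb'.
Captured: group 1 = 'slfq'.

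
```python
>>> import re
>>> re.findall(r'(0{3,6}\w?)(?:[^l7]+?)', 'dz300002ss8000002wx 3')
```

['00002', '000002']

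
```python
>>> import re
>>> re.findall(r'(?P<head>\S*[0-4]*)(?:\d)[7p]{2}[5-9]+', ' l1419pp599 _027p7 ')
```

['l141', '_0']

The pattern matches zero or more of a non-whitespace character, then zero or more of a character in [0-4] (captured as 'head'); then a digit (non-capturing group); then exactly 2 of one of [7p], then one or more of a character in [5-9].
Walking the string: at [1:11] match 'l1419pp599', group 1 = 'l141'; at [12:18] match '_027p7', group 1 = '_0'.
Because there's exactly one group, `findall` drops the full match and keeps group 1 from each hit.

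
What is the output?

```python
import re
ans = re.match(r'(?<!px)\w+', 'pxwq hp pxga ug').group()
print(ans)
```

pxwq

`re.match` won't scan ahead — the pattern has to work from the very first character.
The match spans [0:4] → 'pxwq'.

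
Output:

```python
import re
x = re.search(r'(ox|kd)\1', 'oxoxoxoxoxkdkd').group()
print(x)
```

`\1` is not a pattern — it's the concrete string captured by group 1, re-applied verbatim.
`search` walks the string left to right and returns the first match it finds.
The match spans [0:4] → 'oxox'.
Captured: group 1 = 'ox'.

oxox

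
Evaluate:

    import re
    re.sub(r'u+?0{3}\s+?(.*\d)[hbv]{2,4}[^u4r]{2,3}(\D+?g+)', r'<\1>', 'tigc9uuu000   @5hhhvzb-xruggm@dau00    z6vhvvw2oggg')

'tigc9<  @5hhhvzb-xruggm@dau00    z6>'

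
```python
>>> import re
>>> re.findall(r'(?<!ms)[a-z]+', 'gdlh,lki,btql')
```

['gdlh', 'lki', 'btql']

`(?!…)`/`(?<!…)` only lets a position through if the neighbouring text does NOT match; no characters are consumed.
Since nothing is captured, `findall` lists the 3 matched substrings directly.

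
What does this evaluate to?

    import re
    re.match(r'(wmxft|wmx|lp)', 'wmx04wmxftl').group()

'wmx'

`match` is anchored at position 0; if the pattern doesn't fit there, it returns None.
The match spans [0:3] → 'wmx'.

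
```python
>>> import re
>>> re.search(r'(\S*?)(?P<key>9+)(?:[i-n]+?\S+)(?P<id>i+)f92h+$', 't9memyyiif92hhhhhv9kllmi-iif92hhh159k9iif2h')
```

None

The pattern matches zero or more of a non-whitespace character (lazy) (captured); then one or more of a literal '9' (captured as 'key'); then one or more of a character in [i-n] (lazy), then one or more of a non-whitespace character (non-capturing group); then one or more of a literal 'i' (captured as 'id'); then the literal 'f92', then one or more of a literal 'h'; then anchored at the end.
Here nothing in the string fits, so the call returns None.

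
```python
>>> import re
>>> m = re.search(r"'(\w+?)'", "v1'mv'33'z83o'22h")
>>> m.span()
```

(2, 6)

`search` walks the string left to right and returns the first match it finds.
The match spans [2:6] → "'mv'".
Captured: group 1 = 'mv'.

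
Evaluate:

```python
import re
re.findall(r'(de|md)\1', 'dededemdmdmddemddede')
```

`\1` is not a pattern — it's the concrete string captured by group 1, re-applied verbatim.
Scanning left to right: at [0:4] match 'dede', group 1 = 'de'; at [6:10] match 'mdmd', group 1 = 'md'; at [16:20] match 'dede', group 1 = 'de'.
Because there's exactly one group, `findall` drops the full match and keeps group 1 from each hit.

['de', 'md', 'de']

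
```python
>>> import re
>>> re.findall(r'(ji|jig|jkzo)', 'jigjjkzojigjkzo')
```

`|` is ordered: at each position the engine commits to the first alternative that works.
With a single group, `findall` returns only what that group captured — 4 items.

['ji', 'jkzo', 'ji', 'jkzo']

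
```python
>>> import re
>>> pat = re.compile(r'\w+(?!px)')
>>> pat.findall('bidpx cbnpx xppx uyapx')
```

['bidpx', 'cbnpx', 'xppx', 'uyapx']

Because the assertion is negative and zero-width, positions next to the forbidden text are skipped.
`findall` yields the raw match text (4 of them) because the pattern has no groups.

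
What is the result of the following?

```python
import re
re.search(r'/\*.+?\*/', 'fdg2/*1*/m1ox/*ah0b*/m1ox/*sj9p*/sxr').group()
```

'/*1*/'

A `+?`/`*?`/`{m,n}?` starts at its minimum and grows only as far as needed for what follows to match.
Unlike `match`, `search` isn't anchored — it looks for the pattern anywhere in the string.
The match spans [4:9] → '/*1*/'.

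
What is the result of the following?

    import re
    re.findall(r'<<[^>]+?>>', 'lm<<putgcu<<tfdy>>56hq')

Scanning left to right: at [2:18] → '<<putgcu<<tfdy>>'.
With no groups in the pattern, `findall` gives back each whole match — 1 here.

['<<putgcu<<tfdy>>']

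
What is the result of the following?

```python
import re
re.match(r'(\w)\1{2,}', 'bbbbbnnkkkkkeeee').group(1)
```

The match spans [0:5] → 'bbbbb'.
Captured: group 1 = 'b'.

'b'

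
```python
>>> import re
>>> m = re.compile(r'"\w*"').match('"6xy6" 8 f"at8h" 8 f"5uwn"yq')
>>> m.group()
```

`re.match` only tries the pattern at the start of the string.
The match spans [0:6] → '"6xy6"'.

'"6xy6"'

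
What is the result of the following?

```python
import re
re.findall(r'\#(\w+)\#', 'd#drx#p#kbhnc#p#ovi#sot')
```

Walking the string: at [1:6] match '#drx#', group 1 = 'drx'; at [7:14] match '#kbhnc#', group 1 = 'kbhnc'; at [15:20] match '#ovi#', group 1 = 'ovi'.
With a single group, `findall` returns only what that group captured — 3 items.

['drx', 'kbhnc', 'ovi']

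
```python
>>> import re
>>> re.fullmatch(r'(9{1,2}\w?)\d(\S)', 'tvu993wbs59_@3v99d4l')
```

`fullmatch` succeeds only if the pattern covers the string from start to end.
Here the string isn't matched end-to-end, so the call returns None.

None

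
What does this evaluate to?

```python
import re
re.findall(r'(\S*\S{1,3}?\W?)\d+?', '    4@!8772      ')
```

The pattern matches zero or more of a non-whitespace character, then 1 to 3 of a non-whitespace character (lazy), then optionally a non-word character (captured); then one or more of a digit (lazy).
Walking the string: at [4:11] match '4@!8772', group 1 = '4@!877'.
Because there's exactly one group, `findall` drops the full match and keeps group 1 from the one hit.

['4@!877']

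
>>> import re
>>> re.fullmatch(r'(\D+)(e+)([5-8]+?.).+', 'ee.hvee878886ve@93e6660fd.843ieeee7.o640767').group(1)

This matches one or more of a non-digit (captured); then one or more of a literal 'e' (captured); then one or more of a character in [5-8] (lazy), then any character (captured); then one or more of any character.
For `fullmatch`, every character of the input must be accounted for by the pattern.
The match spans [0:43] → 'ee.hvee878886ve@93e6660fd.843ieeee7.o640767'.
Captured: group 1 = 'ee.hve', group 2 = 'e', group 3 = '87'.

'ee.hve'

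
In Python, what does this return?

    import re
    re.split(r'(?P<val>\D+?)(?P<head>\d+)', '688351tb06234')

['688351', 'tb', '06234', '']

This matches one or more of a non-digit (lazy) (captured as 'val'); then one or more of a digit (captured as 'head').
Matches to split on: at [6:13] → 'tb06234'.
With a capturing group present, the delimiter's captured portion is kept in the result list.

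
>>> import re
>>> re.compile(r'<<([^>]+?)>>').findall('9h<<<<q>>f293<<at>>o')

['<<q', 'at']

Matches: at [2:9] match '<<<<q>>', group 1 = '<<q'; at [13:19] match '<<at>>', group 1 = 'at'.
With a single group, `findall` returns only what that group captured — 2 items.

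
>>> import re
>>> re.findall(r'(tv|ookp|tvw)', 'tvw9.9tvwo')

['tv', 'tv']

The regex engine tests alternatives in the order written; an earlier branch that matches wins even if a later one would match more.
Matches: at [0:2] match 'tv', group 1 = 'tv'; at [6:8] match 'tv', group 1 = 'tv'.
Because there's exactly one group, `findall` drops the full match and keeps group 1 from each hit.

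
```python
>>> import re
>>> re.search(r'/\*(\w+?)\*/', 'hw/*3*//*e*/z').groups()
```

The match spans [2:7] → '/*3*/'.
Captured: group 1 = '3'.

('3',)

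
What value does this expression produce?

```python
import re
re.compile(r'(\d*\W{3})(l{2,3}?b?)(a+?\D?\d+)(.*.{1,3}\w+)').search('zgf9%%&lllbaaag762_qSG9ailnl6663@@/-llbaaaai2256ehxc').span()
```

The pattern matches zero or more of a digit, then exactly 3 of a non-word character (captured); then 2 to 3 of a literal 'l' (lazy), then optionally the literal 'b' (captured); then one or more of a literal 'a' (lazy), then optionally a non-digit, then one or more of a digit (captured); then zero or more of any character, then 1 to 3 of any character, then one or more of a word character (captured).
`re.search` tries every starting position until one works.
The match spans [3:52] → '9%%&lllbaaag762_qSG9ailnl6663@@/-llbaaaai2256ehxc'.
Captured: group 1 = '9%%&', group 2 = 'lllb', group 3 = 'aaag762', group 4 = '_qSG9ailnl6663@@/-llbaaaai2256ehxc'.

(3, 52)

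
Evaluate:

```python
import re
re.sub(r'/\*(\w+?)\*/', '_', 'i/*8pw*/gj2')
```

'i_gj2'

Matches: at [1:8] → '/*8pw*/'.
Every occurrence is swapped for '_'.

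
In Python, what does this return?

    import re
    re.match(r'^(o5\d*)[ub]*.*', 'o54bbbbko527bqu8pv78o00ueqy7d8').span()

(0, 30)

With `match`, the pattern is implicitly anchored at the beginning.
The match spans [0:30] → 'o54bbbbko527bqu8pv78o00ueqy7d8'.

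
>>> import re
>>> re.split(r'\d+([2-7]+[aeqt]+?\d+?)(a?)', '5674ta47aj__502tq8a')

The pattern matches one or more of a digit; then one or more of a character in [2-7], then one or more of one of [aeqt] (lazy), then one or more of a digit (lazy) (captured); then optionally a literal 'a' (captured).
Because the quantifier is non-greedy, it stops expanding at the earliest point where the rest of the pattern can succeed.
Matches to split on: at [0:7] → '5674ta4'; at [12:19] → '502tq8a'.
With a capturing group present, the delimiter's captured portion is kept in the result list.

['', '4ta4', '', '7aj__', '2tq8', 'a', '']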